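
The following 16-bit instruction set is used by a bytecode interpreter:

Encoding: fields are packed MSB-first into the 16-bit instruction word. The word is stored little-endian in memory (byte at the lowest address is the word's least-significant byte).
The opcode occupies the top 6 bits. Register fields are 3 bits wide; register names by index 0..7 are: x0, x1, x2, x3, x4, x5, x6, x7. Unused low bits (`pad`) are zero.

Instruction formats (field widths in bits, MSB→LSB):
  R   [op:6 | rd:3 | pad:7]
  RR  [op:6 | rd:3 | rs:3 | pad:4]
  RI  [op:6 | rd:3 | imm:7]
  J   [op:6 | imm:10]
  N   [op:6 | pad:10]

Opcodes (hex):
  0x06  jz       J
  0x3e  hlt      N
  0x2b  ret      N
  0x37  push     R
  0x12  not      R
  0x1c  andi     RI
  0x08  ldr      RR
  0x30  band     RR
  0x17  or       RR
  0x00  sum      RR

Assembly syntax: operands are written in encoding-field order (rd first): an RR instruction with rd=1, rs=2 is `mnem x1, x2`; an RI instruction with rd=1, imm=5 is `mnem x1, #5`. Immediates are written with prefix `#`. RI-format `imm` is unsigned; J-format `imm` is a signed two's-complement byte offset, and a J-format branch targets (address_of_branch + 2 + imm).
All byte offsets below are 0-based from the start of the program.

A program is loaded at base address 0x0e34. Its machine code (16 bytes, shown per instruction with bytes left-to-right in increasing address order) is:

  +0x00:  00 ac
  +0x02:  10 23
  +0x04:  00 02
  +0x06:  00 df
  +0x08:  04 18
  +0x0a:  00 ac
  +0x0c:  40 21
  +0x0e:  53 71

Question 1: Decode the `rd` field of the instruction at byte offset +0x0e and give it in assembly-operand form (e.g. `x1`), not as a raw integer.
x2

off 0x0e: read 53 71 as little → 0x7153
  op=0x7153>>10=0x1c ⇒ andi (RI)
  rd: (w>>7)&0x7=0x2 → x2
  imm: (w>>0)&0x7f=0x53 → #83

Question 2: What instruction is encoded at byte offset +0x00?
@+00  little-endian(00 ac) = 0xac00
  opcode bits[15:10]=0x2b: ret/N

ret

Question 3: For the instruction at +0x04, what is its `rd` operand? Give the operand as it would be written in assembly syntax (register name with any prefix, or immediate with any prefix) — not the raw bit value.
x4

+0x04: 00 02 ⇒ word 0x0200 (little)
  top 6b → 0x0 → sum [RR]
  rd: (w>>7)&0x7=0x4 → x4
  rs: (w>>4)&0x7=0x0 → x0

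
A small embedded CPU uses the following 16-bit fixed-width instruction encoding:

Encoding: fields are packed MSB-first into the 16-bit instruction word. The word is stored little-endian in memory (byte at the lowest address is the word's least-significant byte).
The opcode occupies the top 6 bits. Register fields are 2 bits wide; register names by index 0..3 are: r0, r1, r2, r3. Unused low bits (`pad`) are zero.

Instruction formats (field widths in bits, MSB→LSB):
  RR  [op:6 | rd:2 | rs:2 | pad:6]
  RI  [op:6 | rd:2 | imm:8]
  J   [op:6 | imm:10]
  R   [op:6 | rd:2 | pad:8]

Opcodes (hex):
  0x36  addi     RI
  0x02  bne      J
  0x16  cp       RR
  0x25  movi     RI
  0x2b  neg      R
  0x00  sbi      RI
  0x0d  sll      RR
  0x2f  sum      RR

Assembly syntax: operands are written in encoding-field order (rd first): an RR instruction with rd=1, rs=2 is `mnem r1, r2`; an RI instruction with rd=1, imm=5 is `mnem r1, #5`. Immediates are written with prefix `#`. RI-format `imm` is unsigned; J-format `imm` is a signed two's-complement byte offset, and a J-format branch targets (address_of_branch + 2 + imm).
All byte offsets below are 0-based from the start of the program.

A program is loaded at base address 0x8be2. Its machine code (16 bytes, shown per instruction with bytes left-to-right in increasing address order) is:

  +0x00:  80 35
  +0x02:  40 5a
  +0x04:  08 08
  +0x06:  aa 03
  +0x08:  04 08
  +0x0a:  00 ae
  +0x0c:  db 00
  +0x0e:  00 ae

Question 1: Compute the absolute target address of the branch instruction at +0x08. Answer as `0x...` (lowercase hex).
0x8bf0

+0x08: 04 08 ⇒ word 0x0804 (little)
  opcode bits[15:10]=0x2: bne/J
  imm@[9:0]=0x4 ⇒ #4
  target = base 0x8be2 + off 0x08 + 2 + imm 4 = 0x8bf0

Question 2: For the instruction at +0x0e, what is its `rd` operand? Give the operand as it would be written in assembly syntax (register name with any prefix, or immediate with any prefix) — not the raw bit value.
r2

@+0e  little-endian(00 ae) = 0xae00
  opcode bits[15:10]=0x2b: neg/R
  rd: (w>>8)&0x3=0x2 → r2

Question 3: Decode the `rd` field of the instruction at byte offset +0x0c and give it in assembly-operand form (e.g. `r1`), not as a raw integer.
r0

+0x0c: db 00 ⇒ word 0x00db (little)
  opcode bits[15:10]=0x0: sbi/RI
  rd: (w>>8)&0x3=0x0 → r0
  imm: (w>>0)&0xff=0xdb → #219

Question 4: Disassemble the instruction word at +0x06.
sbi r3, #170

@+06  little-endian(aa 03) = 0x03aa
  top 6b → 0x0 → sbi [RI]
  [9:8] rd=3 = r3
  [7:0] imm=170 = #170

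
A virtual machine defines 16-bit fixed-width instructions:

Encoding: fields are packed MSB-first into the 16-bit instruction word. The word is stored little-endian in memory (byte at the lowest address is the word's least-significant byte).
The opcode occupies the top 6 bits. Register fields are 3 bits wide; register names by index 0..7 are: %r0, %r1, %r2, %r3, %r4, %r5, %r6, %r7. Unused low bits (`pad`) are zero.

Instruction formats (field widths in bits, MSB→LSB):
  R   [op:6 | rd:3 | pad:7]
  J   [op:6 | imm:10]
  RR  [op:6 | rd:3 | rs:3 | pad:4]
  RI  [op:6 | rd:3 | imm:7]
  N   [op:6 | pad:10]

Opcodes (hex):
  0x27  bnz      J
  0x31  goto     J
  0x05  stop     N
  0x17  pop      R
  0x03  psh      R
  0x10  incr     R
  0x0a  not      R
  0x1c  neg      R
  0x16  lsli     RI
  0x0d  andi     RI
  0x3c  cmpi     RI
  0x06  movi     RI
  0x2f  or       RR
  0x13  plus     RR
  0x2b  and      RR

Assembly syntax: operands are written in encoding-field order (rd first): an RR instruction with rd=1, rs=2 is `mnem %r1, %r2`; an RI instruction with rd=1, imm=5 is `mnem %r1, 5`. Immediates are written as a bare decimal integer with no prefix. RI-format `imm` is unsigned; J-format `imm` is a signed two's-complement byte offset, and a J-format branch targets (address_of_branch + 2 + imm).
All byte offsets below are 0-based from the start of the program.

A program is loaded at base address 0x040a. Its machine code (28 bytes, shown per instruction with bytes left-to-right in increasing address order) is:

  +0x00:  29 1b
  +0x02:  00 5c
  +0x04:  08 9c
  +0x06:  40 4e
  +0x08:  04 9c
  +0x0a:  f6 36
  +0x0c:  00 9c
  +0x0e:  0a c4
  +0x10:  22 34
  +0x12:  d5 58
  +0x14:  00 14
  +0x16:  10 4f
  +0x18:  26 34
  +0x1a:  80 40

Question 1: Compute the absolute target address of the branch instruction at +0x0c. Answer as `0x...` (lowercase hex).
0x0418

off 0x0c: read 00 9c as little → 0x9c00
  top 6b → 0x27 → bnz [J]
  imm@[9:0]=0x0 ⇒ 0
  target = base 0x040a + off 0x0c + 2 + imm 0 = 0x0418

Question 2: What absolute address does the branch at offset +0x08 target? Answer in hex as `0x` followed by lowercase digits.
@+08  little-endian(04 9c) = 0x9c04
  opcode bits[15:10]=0x27: bnz/J
  [9:0] imm=4 = 4
  target = base 0x040a + off 0x08 + 2 + imm 4 = 0x0418

0x0418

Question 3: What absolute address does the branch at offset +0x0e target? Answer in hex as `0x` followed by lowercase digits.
0x0424

@+0e  little-endian(0a c4) = 0xc40a
  opcode bits[15:10]=0x31: goto/J
  imm@[9:0]=0xa ⇒ 10
  target = base 0x040a + off 0x0e + 2 + imm 10 = 0x0424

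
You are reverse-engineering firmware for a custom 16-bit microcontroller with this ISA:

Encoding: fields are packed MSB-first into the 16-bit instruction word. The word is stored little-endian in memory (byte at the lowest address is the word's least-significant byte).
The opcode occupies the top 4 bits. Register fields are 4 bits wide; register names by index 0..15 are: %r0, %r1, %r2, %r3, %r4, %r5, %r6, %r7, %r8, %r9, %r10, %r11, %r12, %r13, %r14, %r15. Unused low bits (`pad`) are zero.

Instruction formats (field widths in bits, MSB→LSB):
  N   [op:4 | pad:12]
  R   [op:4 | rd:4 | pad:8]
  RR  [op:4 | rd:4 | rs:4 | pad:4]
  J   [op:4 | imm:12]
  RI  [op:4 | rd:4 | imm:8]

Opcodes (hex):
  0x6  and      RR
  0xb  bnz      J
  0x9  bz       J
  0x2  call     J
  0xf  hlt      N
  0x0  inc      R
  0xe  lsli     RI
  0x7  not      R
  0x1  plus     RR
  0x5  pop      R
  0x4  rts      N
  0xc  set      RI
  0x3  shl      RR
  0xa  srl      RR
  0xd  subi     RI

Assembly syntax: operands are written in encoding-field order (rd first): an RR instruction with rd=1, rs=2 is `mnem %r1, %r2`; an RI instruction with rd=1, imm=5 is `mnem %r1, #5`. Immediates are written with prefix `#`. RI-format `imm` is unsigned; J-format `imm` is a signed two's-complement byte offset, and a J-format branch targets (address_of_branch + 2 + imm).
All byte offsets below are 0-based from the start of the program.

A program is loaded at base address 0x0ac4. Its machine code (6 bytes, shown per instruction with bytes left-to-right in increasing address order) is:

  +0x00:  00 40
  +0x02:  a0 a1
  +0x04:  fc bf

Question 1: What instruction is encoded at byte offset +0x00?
rts

@+00  little-endian(00 40) = 0x4000
  top 4b → 0x4 → rts [N]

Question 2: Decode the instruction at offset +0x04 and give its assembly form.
off 0x04: read fc bf as little → 0xbffc
  top 4b → 0xb → bnz [J]
  imm@[11:0]=0xffc (s12→-4) ⇒ #-4

bnz #-4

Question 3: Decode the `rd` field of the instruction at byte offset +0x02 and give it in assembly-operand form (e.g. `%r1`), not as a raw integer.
[02] a0 a1 → 0xa1a0
  opcode bits[15:12]=0xa: srl/RR
  rd@[11:8]=0x1 ⇒ %r1
  rs@[7:4]=0xa ⇒ %r10

%r1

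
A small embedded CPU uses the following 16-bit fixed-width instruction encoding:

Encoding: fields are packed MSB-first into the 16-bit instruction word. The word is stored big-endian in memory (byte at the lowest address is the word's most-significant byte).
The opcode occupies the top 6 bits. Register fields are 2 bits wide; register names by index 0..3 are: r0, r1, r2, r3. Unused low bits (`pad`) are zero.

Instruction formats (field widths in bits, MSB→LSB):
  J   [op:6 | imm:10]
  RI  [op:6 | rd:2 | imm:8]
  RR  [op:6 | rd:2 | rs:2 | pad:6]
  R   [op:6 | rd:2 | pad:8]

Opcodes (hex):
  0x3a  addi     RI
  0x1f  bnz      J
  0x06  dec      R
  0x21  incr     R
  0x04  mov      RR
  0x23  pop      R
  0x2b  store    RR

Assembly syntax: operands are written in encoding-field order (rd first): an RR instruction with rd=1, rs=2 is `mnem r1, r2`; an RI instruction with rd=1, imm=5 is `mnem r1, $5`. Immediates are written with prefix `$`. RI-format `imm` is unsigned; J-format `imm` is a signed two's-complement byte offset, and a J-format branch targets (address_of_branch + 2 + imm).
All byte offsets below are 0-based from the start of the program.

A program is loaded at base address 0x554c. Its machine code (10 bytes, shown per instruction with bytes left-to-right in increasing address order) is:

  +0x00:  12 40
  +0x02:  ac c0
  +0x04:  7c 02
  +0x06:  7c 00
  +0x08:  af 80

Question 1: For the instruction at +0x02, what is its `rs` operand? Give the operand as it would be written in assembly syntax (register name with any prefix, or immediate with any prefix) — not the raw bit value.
+0x02: ac c0 ⇒ word 0xacc0 (big)
  opcode bits[15:10]=0x2b: store/RR
  rd: (w>>8)&0x3=0x0 → r0
  rs: (w>>6)&0x3=0x3 → r3

r3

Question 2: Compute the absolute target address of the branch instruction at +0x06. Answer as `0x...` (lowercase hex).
0x5554

[06] 7c 00 → 0x7c00
  top 6b → 0x1f → bnz [J]
  [9:0] imm=0 = $0
  target = base 0x554c + off 0x06 + 2 + imm 0 = 0x5554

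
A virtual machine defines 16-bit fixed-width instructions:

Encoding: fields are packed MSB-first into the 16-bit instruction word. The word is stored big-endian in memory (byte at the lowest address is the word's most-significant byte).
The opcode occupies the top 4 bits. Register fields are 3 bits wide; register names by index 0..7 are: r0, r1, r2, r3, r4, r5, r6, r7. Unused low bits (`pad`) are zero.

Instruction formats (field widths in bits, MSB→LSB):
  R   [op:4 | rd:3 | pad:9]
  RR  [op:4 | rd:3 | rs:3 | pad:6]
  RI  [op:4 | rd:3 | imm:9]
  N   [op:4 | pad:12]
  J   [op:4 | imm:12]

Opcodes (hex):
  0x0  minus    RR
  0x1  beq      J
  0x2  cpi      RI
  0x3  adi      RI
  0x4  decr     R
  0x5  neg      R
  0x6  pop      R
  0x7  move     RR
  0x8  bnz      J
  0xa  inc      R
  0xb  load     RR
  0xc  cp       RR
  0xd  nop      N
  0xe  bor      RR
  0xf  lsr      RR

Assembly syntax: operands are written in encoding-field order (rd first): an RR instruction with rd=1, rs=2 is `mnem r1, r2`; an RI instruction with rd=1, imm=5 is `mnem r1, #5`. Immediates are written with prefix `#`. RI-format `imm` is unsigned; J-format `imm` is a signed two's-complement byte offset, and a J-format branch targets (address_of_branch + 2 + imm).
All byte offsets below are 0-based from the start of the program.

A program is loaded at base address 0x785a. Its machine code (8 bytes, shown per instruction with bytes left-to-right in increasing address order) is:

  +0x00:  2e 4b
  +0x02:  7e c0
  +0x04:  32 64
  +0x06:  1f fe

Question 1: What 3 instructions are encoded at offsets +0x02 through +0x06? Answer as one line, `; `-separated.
off 0x02: read 7e c0 as big → 0x7ec0
  op=0x7ec0>>12=0x7 ⇒ move (RR)
  rd: (w>>9)&0x7=0x7 → r7
  rs: (w>>6)&0x7=0x3 → r3
off 0x04: read 32 64 as big → 0x3264
  op=0x3264>>12=0x3 ⇒ adi (RI)
  rd: (w>>9)&0x7=0x1 → r1
  imm: (w>>0)&0x1ff=0x64 → #100
off 0x06: read 1f fe as big → 0x1ffe
  op=0x1ffe>>12=0x1 ⇒ beq (J)
  imm: (w>>0)&0xfff=0xffe (s12→-2) → #-2

move r7, r3; adi r1, #100; beq #-2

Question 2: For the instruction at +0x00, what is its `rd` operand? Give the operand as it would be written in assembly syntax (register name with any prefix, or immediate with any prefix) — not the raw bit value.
off 0x00: read 2e 4b as big → 0x2e4b
  op=0x2e4b>>12=0x2 ⇒ cpi (RI)
  rd: (w>>9)&0x7=0x7 → r7
  imm: (w>>0)&0x1ff=0x4b → #75

r7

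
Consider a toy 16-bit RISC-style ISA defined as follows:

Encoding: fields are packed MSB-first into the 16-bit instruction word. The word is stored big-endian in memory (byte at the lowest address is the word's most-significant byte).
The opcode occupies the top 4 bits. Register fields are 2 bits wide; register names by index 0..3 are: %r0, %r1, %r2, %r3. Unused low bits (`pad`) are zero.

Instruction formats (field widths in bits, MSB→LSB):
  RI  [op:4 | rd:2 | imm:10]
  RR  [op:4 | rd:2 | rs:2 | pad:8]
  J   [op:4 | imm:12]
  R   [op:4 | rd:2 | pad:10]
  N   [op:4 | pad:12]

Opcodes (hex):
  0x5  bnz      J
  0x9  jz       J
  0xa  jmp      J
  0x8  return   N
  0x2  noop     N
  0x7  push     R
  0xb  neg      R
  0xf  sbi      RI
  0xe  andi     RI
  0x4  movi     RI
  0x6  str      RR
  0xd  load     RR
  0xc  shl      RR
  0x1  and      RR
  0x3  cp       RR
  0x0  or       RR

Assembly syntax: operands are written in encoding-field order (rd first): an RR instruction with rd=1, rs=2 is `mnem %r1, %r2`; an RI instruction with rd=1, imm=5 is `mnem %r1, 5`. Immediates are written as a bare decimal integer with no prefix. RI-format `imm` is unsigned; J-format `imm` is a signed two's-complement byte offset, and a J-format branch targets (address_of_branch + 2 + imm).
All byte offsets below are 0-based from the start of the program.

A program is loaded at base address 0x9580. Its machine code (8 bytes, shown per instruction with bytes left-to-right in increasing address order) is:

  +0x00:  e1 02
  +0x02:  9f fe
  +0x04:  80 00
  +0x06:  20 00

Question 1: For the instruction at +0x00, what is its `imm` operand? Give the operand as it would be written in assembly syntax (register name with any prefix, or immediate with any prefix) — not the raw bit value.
+0x00: e1 02 ⇒ word 0xe102 (big)
  top 4b → 0xe → andi [RI]
  rd: (w>>10)&0x3=0x0 → %r0
  imm: (w>>0)&0x3ff=0x102 → 258

258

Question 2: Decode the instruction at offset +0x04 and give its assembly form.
@+04  big-endian(80 00) = 0x8000
  top 4b → 0x8 → return [N]

return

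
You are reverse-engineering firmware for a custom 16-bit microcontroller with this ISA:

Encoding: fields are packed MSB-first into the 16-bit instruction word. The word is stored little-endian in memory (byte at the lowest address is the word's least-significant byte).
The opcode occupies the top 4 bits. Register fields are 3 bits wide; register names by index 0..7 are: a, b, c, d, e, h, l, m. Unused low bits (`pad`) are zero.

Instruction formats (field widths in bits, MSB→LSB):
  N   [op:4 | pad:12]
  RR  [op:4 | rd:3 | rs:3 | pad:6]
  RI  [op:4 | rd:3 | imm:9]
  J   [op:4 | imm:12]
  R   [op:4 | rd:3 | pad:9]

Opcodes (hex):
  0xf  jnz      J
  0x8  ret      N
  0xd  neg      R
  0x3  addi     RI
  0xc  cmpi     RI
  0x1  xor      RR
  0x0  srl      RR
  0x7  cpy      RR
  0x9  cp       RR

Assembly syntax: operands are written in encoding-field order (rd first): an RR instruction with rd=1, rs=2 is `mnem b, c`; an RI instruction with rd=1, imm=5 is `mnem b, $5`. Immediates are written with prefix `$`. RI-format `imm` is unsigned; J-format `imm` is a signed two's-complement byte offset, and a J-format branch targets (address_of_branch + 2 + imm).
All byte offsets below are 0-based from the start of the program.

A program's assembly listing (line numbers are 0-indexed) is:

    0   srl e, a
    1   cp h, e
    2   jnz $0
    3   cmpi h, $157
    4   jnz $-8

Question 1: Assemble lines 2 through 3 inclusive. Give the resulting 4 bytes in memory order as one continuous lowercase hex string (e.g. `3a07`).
00f09dca

line 2 (jnz): pack op=0xf:4|imm=0:12 = 0xf000; little→ 00 f0
line 3 (cmpi): pack op=0xc:4|rd=5:3|imm=157:9 = 0xca9d; little→ 9d ca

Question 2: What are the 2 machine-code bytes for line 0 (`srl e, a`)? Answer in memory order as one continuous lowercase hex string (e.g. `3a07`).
L0: srl op=0x0:4|rd=4:3|rs=0:3|pad=0:6 ⇒ 0x0800 ⇒ little 00 08

0008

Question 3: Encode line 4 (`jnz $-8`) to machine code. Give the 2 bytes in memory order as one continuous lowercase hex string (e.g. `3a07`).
f8ff

line 4 (jnz): pack op=0xf:4|imm=-8:12 = 0xfff8; little→ f8 ff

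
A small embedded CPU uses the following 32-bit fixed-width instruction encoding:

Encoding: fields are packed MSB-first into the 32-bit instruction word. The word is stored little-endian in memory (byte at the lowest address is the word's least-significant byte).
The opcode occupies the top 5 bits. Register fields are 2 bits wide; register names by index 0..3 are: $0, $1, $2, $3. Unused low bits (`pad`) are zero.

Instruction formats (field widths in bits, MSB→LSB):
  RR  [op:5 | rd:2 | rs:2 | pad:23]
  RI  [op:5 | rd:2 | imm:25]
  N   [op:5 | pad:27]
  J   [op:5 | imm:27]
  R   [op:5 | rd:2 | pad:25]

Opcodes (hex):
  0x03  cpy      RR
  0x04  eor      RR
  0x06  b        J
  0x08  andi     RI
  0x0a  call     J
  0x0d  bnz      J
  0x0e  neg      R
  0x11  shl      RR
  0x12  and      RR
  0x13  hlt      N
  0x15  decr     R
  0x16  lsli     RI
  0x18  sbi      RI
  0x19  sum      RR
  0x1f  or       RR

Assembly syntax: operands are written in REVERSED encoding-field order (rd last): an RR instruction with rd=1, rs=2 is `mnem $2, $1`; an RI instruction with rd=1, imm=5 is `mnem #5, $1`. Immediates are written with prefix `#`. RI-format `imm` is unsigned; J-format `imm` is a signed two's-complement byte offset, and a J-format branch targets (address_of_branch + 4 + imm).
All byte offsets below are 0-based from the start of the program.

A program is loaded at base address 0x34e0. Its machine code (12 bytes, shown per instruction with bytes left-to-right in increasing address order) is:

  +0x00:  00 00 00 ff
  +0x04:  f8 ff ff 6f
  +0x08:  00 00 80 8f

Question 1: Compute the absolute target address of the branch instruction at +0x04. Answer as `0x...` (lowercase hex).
@+04  little-endian(f8 ff ff 6f) = 0x6ffffff8
  opcode bits[31:27]=0xd: bnz/J
  [26:0] imm=134217720 (s27→-8) = #-8
  target = base 0x34e0 + off 0x04 + 4 + imm -8 = 0x34e0

0x34e0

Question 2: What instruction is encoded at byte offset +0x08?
[08] 00 00 80 8f → 0x8f800000
  op=0x8f800000>>27=0x11 ⇒ shl (RR)
  rd@[26:25]=0x3 ⇒ $3
  rs@[24:23]=0x3 ⇒ $3

shl $3, $3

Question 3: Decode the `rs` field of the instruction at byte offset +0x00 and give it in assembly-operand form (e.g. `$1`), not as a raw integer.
$2

@+00  little-endian(00 00 00 ff) = 0xff000000
  opcode bits[31:27]=0x1f: or/RR
  rd@[26:25]=0x3 ⇒ $3
  rs@[24:23]=0x2 ⇒ $2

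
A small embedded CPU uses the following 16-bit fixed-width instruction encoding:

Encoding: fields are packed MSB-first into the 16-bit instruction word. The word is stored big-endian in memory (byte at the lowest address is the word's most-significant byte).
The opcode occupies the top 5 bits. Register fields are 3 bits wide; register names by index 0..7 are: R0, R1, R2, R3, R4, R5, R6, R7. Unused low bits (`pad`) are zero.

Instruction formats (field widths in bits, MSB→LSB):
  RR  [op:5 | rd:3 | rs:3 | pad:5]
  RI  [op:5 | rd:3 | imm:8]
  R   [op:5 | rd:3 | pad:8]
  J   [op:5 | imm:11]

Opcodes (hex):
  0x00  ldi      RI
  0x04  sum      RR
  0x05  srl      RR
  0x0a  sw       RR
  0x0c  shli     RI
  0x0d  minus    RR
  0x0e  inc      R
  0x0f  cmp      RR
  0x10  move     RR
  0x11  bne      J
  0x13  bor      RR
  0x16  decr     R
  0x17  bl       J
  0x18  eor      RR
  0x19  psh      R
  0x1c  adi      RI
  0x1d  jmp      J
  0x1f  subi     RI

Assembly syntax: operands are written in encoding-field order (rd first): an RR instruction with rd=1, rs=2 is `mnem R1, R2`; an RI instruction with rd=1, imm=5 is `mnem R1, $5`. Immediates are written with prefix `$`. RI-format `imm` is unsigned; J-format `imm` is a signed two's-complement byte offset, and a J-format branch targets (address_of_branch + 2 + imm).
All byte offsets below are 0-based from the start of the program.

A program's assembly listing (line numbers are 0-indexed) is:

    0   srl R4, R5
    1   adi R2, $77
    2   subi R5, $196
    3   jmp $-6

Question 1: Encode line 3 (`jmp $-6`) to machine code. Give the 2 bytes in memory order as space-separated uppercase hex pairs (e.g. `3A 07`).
3. jmp fields op=0x1d:5|imm=-6:11 → word effah → ef fa

EF FA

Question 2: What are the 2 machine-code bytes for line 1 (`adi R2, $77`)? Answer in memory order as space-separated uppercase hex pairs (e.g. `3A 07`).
L1: adi op=0x1c:5|rd=2:3|imm=77:8 ⇒ 0xe24d ⇒ big e2 4d

E2 4D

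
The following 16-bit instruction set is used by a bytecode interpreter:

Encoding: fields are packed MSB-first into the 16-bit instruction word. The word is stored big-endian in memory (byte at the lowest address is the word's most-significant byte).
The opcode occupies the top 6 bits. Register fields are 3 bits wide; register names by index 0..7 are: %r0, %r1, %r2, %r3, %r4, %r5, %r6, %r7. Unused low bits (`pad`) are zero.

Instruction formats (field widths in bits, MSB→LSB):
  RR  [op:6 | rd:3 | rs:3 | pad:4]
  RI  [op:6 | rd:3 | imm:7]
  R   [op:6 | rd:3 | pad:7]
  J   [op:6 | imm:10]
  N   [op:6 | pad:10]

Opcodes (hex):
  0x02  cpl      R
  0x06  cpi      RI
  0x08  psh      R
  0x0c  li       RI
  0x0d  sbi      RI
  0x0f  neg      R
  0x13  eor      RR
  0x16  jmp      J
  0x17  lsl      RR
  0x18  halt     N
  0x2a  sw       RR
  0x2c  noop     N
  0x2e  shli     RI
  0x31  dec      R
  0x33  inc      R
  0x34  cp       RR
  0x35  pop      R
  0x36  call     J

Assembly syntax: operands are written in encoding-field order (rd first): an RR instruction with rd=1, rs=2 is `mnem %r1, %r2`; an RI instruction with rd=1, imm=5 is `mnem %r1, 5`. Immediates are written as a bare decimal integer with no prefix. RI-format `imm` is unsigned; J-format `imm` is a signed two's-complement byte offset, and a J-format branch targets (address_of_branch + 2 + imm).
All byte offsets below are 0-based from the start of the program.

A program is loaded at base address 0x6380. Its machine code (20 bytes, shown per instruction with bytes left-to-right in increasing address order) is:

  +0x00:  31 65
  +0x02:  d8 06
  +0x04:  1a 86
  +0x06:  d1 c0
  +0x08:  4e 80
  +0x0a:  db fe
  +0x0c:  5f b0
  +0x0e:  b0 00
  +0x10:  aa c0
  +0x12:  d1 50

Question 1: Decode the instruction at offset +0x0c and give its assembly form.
lsl %r7, %r3

@+0c  big-endian(5f b0) = 0x5fb0
  op=0x5fb0>>10=0x17 ⇒ lsl (RR)
  [9:7] rd=7 = %r7
  [6:4] rs=3 = %r3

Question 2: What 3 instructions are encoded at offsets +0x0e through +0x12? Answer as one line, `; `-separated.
[0e] b0 00 → 0xb000
  op=0xb000>>10=0x2c ⇒ noop (N)
[10] aa c0 → 0xaac0
  op=0xaac0>>10=0x2a ⇒ sw (RR)
  [9:7] rd=5 = %r5
  [6:4] rs=4 = %r4
[12] d1 50 → 0xd150
  op=0xd150>>10=0x34 ⇒ cp (RR)
  [9:7] rd=2 = %r2
  [6:4] rs=5 = %r5

noop; sw %r5, %r4; cp %r2, %r5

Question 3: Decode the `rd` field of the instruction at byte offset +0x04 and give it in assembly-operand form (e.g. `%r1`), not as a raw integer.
%r5

@+04  big-endian(1a 86) = 0x1a86
  op=0x1a86>>10=0x6 ⇒ cpi (RI)
  rd: (w>>7)&0x7=0x5 → %r5
  imm: (w>>0)&0x7f=0x6 → 6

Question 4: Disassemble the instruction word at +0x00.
@+00  big-endian(31 65) = 0x3165
  opcode bits[15:10]=0xc: li/RI
  rd: (w>>7)&0x7=0x2 → %r2
  imm: (w>>0)&0x7f=0x65 → 101

li %r2, 101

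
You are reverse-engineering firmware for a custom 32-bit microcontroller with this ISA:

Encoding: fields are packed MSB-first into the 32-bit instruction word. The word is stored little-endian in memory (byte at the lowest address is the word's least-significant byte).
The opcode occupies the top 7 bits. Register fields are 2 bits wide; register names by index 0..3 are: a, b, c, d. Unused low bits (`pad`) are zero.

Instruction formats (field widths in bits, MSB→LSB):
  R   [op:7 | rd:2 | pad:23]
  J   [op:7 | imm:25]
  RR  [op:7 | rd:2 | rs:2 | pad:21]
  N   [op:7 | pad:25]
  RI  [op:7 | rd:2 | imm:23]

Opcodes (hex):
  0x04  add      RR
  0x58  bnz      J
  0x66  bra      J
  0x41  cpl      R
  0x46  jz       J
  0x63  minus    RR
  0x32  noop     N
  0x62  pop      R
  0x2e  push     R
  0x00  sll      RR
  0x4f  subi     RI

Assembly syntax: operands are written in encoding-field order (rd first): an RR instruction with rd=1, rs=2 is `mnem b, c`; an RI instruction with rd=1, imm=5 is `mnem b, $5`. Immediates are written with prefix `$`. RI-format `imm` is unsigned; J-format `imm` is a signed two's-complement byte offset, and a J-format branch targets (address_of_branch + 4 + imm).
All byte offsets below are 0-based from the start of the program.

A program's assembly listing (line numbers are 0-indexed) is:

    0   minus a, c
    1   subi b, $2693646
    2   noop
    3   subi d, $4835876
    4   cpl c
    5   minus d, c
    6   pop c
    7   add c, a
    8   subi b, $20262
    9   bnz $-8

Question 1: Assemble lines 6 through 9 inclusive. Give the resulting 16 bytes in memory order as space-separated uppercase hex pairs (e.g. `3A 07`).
00 00 00 C5 00 00 00 09 26 4F 80 9E F8 FF FF B1

line 6 (pop): pack op=0x62:7|rd=2:2|pad=0:23 = 0xc5000000; little→ 00 00 00 c5
line 7 (add): pack op=0x4:7|rd=2:2|rs=0:2|pad=0:21 = 0x09000000; little→ 00 00 00 09
line 8 (subi): pack op=0x4f:7|rd=1:2|imm=20262:23 = 0x9e804f26; little→ 26 4f 80 9e
line 9 (bnz): pack op=0x58:7|imm=-8:25 = 0xb1fffff8; little→ f8 ff ff b1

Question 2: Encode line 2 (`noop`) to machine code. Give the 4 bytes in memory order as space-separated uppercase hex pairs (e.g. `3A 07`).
00 00 00 64

line 2 (noop): pack op=0x32:7|pad=0:25 = 0x64000000; little→ 00 00 00 64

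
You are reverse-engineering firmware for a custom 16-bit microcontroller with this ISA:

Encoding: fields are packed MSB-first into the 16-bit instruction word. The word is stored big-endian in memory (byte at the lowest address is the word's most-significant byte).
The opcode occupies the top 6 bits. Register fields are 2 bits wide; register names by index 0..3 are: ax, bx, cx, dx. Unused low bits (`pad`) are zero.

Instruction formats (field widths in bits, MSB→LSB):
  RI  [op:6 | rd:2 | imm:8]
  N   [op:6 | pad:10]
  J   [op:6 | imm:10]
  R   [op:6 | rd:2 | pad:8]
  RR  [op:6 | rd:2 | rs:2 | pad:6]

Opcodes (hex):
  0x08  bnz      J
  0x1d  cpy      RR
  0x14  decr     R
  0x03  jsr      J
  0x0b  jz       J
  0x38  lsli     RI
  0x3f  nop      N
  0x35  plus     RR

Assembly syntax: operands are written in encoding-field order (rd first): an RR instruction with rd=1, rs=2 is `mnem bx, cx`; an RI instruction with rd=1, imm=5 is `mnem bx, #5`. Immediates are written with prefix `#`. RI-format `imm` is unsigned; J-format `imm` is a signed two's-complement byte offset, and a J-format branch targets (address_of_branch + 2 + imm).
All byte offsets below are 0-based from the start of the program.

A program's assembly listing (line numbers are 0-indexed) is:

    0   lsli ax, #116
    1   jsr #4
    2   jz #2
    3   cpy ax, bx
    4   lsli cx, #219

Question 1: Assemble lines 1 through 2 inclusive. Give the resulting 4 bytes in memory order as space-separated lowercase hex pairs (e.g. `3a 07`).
0c 04 2c 02

L1: jsr op=0x3:6|imm=4:10 ⇒ 0x0c04 ⇒ big 0c 04
L2: jz op=0xb:6|imm=2:10 ⇒ 0x2c02 ⇒ big 2c 02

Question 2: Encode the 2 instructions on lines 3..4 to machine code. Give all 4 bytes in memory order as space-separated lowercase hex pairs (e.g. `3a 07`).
3. cpy fields op=0x1d:6|rd=0:2|rs=1:2|pad=0:6 → word 7440h → 74 40
4. lsli fields op=0x38:6|rd=2:2|imm=219:8 → word e2dbh → e2 db

74 40 e2 db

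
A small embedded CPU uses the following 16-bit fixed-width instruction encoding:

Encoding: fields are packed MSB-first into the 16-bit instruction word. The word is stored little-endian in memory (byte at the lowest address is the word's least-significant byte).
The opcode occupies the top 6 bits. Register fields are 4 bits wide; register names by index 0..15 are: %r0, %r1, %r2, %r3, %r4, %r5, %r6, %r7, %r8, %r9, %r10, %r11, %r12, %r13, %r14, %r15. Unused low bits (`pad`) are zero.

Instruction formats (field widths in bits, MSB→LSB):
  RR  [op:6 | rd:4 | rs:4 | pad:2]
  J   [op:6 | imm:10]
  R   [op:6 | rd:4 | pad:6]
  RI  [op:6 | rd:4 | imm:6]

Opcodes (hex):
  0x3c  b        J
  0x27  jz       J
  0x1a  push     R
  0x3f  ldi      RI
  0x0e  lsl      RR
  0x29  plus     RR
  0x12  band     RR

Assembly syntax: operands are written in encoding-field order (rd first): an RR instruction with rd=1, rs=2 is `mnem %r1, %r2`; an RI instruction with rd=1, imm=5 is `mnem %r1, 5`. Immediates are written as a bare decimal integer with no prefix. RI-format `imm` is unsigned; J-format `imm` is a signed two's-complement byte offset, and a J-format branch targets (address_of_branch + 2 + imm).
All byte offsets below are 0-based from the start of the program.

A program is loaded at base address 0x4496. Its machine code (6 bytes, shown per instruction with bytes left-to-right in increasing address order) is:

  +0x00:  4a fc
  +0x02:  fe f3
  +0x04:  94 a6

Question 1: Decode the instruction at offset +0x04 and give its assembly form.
plus %r10, %r5

@+04  little-endian(94 a6) = 0xa694
  opcode bits[15:10]=0x29: plus/RR
  rd@[9:6]=0xa ⇒ %r10
  rs@[5:2]=0x5 ⇒ %r5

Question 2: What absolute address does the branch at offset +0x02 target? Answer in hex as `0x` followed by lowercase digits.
[02] fe f3 → 0xf3fe
  top 6b → 0x3c → b [J]
  imm: (w>>0)&0x3ff=0x3fe (s10→-2) → -2
  target = base 0x4496 + off 0x02 + 2 + imm -2 = 0x4498

0x4498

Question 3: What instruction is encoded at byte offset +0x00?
[00] 4a fc → 0xfc4a
  opcode bits[15:10]=0x3f: ldi/RI
  rd: (w>>6)&0xf=0x1 → %r1
  imm: (w>>0)&0x3f=0xa → 10

ldi %r1, 10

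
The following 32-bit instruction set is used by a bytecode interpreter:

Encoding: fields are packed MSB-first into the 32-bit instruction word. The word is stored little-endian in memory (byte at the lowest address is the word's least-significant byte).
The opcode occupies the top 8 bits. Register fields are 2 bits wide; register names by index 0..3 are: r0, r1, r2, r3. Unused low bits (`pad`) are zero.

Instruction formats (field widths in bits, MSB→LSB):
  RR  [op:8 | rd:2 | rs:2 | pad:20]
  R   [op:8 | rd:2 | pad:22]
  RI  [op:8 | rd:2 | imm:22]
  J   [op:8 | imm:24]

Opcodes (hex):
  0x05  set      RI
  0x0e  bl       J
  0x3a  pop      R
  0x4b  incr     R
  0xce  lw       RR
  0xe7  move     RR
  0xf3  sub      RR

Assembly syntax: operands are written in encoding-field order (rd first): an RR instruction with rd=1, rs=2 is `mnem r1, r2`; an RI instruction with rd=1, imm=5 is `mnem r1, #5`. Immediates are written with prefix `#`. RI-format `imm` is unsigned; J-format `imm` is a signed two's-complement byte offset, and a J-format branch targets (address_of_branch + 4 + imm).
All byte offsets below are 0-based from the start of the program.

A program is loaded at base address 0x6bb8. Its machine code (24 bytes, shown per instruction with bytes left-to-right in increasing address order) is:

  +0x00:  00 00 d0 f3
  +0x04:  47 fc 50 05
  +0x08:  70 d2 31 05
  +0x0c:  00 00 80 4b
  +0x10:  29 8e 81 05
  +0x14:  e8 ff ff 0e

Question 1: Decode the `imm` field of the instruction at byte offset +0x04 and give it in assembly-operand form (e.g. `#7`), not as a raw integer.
#1113159

+0x04: 47 fc 50 05 ⇒ word 0x0550fc47 (little)
  op=0x0550fc47>>24=0x5 ⇒ set (RI)
  [23:22] rd=1 = r1
  [21:0] imm=1113159 = #1113159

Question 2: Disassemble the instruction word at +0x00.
+0x00: 00 00 d0 f3 ⇒ word 0xf3d00000 (little)
  op=0xf3d00000>>24=0xf3 ⇒ sub (RR)
  rd: (w>>22)&0x3=0x3 → r3
  rs: (w>>20)&0x3=0x1 → r1

sub r3, r1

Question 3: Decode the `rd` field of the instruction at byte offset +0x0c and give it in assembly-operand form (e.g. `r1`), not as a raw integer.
r2

[0c] 00 00 80 4b → 0x4b800000
  op=0x4b800000>>24=0x4b ⇒ incr (R)
  [23:22] rd=2 = r2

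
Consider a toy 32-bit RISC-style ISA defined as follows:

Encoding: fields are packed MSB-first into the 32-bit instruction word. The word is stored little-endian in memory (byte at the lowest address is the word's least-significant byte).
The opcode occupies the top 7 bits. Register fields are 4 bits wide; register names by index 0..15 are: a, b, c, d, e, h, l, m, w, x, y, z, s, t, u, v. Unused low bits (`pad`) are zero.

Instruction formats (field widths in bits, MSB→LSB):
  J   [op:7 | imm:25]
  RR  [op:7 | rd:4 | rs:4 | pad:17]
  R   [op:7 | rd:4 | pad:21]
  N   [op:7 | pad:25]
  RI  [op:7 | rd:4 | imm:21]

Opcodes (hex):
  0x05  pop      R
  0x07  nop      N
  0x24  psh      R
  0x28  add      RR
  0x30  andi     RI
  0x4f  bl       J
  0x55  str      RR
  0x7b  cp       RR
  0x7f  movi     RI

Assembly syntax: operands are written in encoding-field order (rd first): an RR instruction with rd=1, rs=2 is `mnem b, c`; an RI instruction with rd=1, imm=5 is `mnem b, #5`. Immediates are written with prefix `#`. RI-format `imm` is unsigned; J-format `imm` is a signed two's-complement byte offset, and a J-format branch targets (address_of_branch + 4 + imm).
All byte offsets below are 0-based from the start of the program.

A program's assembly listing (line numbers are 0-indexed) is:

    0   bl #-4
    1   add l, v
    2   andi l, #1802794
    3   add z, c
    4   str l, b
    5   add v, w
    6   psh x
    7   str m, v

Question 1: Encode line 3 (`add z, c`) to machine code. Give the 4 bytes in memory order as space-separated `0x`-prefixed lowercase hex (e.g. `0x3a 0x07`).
0x00 0x00 0x64 0x51

L3: add op=0x28:7|rd=11:4|rs=2:4|pad=0:17 ⇒ 0x51640000 ⇒ little 00 00 64 51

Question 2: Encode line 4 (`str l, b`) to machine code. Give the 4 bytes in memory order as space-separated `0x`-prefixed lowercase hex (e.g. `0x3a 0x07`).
line 4 (str): pack op=0x55:7|rd=6:4|rs=1:4|pad=0:17 = 0xaac20000; little→ 00 00 c2 aa

0x00 0x00 0xc2 0xaa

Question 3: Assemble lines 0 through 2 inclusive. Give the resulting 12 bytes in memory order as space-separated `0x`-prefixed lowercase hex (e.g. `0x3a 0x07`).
0xfc 0xff 0xff 0x9f 0x00 0x00 0xde 0x50 0x2a 0x82 0xdb 0x60

L0: bl op=0x4f:7|imm=-4:25 ⇒ 0x9ffffffc ⇒ little fc ff ff 9f
L1: add op=0x28:7|rd=6:4|rs=15:4|pad=0:17 ⇒ 0x50de0000 ⇒ little 00 00 de 50
L2: andi op=0x30:7|rd=6:4|imm=1802794:21 ⇒ 0x60db822a ⇒ little 2a 82 db 60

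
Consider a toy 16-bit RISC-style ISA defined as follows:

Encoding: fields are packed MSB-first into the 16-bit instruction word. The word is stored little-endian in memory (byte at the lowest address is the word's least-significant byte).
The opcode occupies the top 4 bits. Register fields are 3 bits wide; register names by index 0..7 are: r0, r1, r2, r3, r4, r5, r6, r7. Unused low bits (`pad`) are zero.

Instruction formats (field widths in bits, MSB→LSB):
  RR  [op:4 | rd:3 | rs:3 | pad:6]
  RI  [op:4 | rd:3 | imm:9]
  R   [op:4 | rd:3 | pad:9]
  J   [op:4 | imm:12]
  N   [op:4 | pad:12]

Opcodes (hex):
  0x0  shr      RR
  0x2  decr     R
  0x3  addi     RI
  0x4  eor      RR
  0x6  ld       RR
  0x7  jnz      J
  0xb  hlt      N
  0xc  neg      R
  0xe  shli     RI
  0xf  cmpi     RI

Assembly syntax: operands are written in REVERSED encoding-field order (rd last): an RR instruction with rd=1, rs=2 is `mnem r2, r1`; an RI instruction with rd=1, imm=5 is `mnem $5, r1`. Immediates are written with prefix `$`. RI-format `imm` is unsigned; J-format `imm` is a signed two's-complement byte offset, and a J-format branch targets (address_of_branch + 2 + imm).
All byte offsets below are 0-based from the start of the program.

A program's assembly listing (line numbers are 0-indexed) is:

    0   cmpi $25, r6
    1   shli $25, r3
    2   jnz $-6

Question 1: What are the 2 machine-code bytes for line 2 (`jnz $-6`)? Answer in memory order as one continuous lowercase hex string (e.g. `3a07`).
2. jnz fields op=0x7:4|imm=-6:12 → word 7ffah → fa 7f

fa7f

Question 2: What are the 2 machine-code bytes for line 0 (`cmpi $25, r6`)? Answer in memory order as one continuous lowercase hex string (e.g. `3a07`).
19fc

0. cmpi fields op=0xf:4|rd=6:3|imm=25:9 → word fc19h → 19 fc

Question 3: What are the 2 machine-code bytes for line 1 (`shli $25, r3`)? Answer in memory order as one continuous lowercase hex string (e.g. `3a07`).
19e6

L1: shli op=0xe:4|rd=3:3|imm=25:9 ⇒ 0xe619 ⇒ little 19 e6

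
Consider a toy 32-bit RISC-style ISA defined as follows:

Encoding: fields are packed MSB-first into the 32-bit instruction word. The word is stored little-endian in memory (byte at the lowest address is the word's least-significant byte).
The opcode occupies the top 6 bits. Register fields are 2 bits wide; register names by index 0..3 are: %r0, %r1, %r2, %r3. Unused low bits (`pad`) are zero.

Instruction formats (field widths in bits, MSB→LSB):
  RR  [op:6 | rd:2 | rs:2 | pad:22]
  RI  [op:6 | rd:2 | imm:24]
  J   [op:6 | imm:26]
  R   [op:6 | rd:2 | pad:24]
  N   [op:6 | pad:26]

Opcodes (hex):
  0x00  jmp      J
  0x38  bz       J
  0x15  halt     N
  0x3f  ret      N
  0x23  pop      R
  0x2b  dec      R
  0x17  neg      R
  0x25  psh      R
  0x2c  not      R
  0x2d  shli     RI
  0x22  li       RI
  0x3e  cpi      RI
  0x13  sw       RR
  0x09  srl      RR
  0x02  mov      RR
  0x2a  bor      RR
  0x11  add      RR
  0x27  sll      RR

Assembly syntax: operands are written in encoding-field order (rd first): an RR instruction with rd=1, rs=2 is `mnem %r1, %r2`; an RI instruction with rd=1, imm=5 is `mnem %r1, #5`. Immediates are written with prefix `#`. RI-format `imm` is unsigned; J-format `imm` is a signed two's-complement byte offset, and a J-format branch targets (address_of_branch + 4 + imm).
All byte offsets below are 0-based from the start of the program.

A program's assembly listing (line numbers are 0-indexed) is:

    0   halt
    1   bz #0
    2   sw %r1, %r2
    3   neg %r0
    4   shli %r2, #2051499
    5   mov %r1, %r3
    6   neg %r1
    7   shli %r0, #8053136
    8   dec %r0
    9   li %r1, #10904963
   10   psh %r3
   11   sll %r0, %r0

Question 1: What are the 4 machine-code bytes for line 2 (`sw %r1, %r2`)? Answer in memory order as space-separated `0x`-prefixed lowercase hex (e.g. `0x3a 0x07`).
line 2 (sw): pack op=0x13:6|rd=1:2|rs=2:2|pad=0:22 = 0x4d800000; little→ 00 00 80 4d

0x00 0x00 0x80 0x4d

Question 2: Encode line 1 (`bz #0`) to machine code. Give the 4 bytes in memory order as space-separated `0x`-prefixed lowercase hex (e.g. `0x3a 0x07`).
1. bz fields op=0x38:6|imm=0:26 → word e0000000h → 00 00 00 e0

0x00 0x00 0x00 0xe0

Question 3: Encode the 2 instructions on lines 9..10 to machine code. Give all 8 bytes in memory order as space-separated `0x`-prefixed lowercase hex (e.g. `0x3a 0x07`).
9. li fields op=0x22:6|rd=1:2|imm=10904963:24 → word 89a66583h → 83 65 a6 89
10. psh fields op=0x25:6|rd=3:2|pad=0:24 → word 97000000h → 00 00 00 97

0x83 0x65 0xa6 0x89 0x00 0x00 0x00 0x97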